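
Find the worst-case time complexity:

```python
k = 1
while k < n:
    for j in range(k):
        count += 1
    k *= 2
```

Time complexity: O(n).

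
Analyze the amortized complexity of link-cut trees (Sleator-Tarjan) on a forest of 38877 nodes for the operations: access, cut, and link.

Link-cut trees represent the forest using splay trees over preferred paths. With potential Phi = sum over nodes of log(size of virtual subtree), each access on 38877 nodes is O(log 38877) = O(log n) amortized by the splay-tree access lemma. Cut and link are O(1) plus one access.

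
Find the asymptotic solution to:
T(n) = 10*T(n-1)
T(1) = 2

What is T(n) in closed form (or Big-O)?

Each step multiplies by 10. T(n) = T(1)*10^(n-1) = 2*10^(n-1).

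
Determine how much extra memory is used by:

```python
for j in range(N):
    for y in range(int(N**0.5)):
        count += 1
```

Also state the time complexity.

Space complexity: O(1).
Only a constant amount of auxiliary storage is used; nothing grows with n.
Time complexity: O(n * sqrt(n)).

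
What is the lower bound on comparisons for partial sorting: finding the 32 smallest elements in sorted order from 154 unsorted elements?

Finding 32 smallest of 154 in sorted order: Omega(154) to identify the 32 smallest, plus Omega(32 log 32) to sort them. Total: Omega(n + k log k).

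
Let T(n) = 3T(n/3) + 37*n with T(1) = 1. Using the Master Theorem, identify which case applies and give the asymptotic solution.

a=3, b=3, f(n)=37*n.
log_3(3) = 1, so n^(log_b(a)) = n.
f(n) = Theta(n), so Case 2 applies.
T(n) = Theta(n log n).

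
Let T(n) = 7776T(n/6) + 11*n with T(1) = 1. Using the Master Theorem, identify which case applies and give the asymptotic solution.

a=7776, b=6, f(n)=11*n.
log_6(7776) = 5 > 1.
Since f(n) = O(n^1) is polynomially smaller than n^5, Case 1 applies.
T(n) = Theta(n^5).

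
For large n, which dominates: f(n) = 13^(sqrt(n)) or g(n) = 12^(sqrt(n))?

f(n) = 13^(sqrt(n)) grows faster: ratio is (13/12)^(sqrt(n)) -> infinity since 13/12 > 1.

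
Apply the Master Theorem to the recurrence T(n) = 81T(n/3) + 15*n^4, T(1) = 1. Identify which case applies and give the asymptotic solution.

a=81, b=3, f(n)=15*n^4.
log_3(81) = 4, so n^(log_b(a)) = n^4.
f(n) = Theta(n^4), so Case 2 applies.
T(n) = Theta(n^4 log n).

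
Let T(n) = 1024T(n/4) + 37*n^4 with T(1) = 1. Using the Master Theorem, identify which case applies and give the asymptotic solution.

a=1024, b=4, f(n)=37*n^4.
log_4(1024) = 5 > 4.
Since f(n) = O(n^4) is polynomially smaller than n^5, Case 1 applies.
T(n) = Theta(n^5).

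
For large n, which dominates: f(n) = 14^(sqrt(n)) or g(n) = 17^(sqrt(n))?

g(n) = 17^(sqrt(n)) grows faster: ratio is (17/14)^(sqrt(n)) -> infinity since 17/14 > 1.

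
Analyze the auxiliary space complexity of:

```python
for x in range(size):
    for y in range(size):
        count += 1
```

Space complexity: O(1).
Only a constant amount of auxiliary storage is used; nothing grows with n.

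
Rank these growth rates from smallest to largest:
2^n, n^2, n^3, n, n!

Ordered by growth rate: n < n^2 < n^3 < 2^n < n!.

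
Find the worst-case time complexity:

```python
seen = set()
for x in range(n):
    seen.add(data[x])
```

Time complexity: O(n).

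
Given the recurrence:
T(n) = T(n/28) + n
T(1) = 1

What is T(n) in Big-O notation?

Geometric series: n*(1 + 1/28 + 1/28^2 + ...) = O(n). T(n) = O(n).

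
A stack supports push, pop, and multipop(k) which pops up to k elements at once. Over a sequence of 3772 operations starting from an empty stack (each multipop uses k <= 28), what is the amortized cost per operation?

Each element is pushed exactly once and popped at most once (whether by pop or as part of a multipop). So the total number of individual pops over the whole sequence is at most the number of pushes, which is at most 3772. Total work <= 2 * 3772, hence O(1) amortized per operation.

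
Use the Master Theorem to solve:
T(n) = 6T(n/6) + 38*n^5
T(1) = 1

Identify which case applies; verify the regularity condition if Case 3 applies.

a=6, b=6, f(n)=38*n^5.
log_6(6) = 1 < 5.
f(n) = Omega(n^(1+epsilon)) for some epsilon > 0, so Case 3 is the candidate.
Regularity: a*f(n/b) = 6*38*(n/6)^5 = (6/7776)*38*n^5 <= c*f(n) with c = 6/7776 < 1. Satisfied.
Case 3: T(n) = Theta(n^5).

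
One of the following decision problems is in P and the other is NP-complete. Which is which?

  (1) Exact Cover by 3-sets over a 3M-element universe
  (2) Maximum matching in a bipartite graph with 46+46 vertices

(1) is NP-complete: one of Karp's 21 NP-complete problems.
(2) is P: Hopcroft-Karp runs in O(E sqrt(V)).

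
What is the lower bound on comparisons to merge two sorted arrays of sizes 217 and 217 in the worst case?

Adversary: with |217 - 217| <= 1 the inputs can be fully interleaved so that every adjacent pair in the merged output comes from different arrays. Then each of the 433 adjacent pairs must be directly compared, or the algorithm cannot determine their relative order. Standard merge meets this bound.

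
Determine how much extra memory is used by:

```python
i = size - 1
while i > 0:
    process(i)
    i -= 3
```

Space complexity: O(1).
Only a constant amount of auxiliary storage is used; nothing grows with n.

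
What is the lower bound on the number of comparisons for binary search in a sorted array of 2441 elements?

With 2441 possible positions, we need at least ceil(log_2(2441)) = 12 comparisons. Each comparison splits the remaining candidates by at most half.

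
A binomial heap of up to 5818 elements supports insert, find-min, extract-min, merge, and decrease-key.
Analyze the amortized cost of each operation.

A binomial heap with n <= 5818 elements has at most floor(log_2 5818) + 1 = 13 trees. Using potential Phi = number of trees: Insert adds one tree, but cascading merges reduce count -- amortized O(1). Find-min reads the cached minimum pointer: O(1). Extract-min creates O(log n) new trees: O(log n). Merge combines tree lists: O(log n). Decrease-key sifts the element up its tree of height <= log n: O(log n).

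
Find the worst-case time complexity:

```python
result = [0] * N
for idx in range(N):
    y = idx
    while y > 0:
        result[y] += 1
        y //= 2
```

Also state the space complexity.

Time complexity: O(n log n).
Space complexity: O(n).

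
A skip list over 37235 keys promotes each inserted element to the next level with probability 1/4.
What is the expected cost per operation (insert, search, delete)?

Expected number of levels is O(log_4(37235)) = O(log n). A search visits O(1) expected nodes per level over O(log n) levels. Insert/delete are a search plus O(1) pointer updates per level. Expected O(log n) per operation.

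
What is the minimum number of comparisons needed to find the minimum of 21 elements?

Finding the minimum requires 20 comparisons, identical reasoning to finding the maximum. Each comparison eliminates one candidate.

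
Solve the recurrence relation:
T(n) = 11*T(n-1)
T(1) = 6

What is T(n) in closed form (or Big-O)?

Each step multiplies by 11. T(n) = T(1)*11^(n-1) = 6*11^(n-1).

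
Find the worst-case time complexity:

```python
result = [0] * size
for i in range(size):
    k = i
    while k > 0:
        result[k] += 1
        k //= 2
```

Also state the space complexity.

Time complexity: O(n log n).
Space complexity: O(n).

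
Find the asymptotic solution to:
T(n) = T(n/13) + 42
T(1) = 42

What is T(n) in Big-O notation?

Each step divides n by 13 and adds 42. After log_13(n) steps, T(n) = O(log n).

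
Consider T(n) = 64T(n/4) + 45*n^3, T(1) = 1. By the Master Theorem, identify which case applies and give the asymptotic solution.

a=64, b=4, f(n)=45*n^3.
log_4(64) = 3, so n^(log_b(a)) = n^3.
f(n) = Theta(n^3), so Case 2 applies.
T(n) = Theta(n^3 log n).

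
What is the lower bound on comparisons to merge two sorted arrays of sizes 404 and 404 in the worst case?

Adversary: with |404 - 404| <= 1 the inputs can be fully interleaved so that every adjacent pair in the merged output comes from different arrays. Then each of the 807 adjacent pairs must be directly compared, or the algorithm cannot determine their relative order. Standard merge meets this bound.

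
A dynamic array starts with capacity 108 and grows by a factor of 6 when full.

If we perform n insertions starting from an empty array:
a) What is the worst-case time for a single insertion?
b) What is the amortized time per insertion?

(a) Worst-case single insertion: O(n) -- when the array is full at capacity c, the resize copies all c elements, and c can be Theta(n).
(b) Resizes happen at sizes 108, 648, 3888, ... Total copy cost for n insertions: 108 + 648 + ... = O(n) (geometric series with ratio 1/6). Amortized cost per insertion: O(n)/n = O(1).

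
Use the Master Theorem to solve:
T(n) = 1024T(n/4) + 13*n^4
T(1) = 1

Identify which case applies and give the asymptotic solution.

a=1024, b=4, f(n)=13*n^4.
log_4(1024) = 5 > 4.
Since f(n) = O(n^4) is polynomially smaller than n^5, Case 1 applies.
T(n) = Theta(n^5).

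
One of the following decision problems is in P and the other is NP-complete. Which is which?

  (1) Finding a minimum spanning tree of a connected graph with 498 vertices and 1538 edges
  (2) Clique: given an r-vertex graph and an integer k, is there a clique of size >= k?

(1) is P: Kruskal's / Prim's algorithms run in polynomial time.
(2) is NP-complete: complement of Independent Set / Vertex Cover (with k part of the input).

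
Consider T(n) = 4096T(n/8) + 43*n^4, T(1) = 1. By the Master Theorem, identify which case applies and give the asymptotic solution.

a=4096, b=8, f(n)=43*n^4.
log_8(4096) = 4, so n^(log_b(a)) = n^4.
f(n) = Theta(n^4), so Case 2 applies.
T(n) = Theta(n^4 log n).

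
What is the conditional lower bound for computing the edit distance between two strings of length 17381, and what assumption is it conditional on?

Under SETH (the Strong Exponential Time Hypothesis), edit distance on length-17381 strings cannot be computed in O(n^(2-epsilon)) time for any epsilon > 0 (Backurs-Indyk). The reduction is from CNF-SAT via the orthogonal vectors problem.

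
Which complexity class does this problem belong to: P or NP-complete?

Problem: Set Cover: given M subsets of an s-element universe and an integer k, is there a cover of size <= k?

This problem is NP-complete: one of Karp's 21 NP-complete problems (with k part of the input).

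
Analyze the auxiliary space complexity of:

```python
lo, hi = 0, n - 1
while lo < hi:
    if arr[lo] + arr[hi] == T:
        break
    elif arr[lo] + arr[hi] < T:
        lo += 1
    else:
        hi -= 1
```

Space complexity: O(1).
Only a constant amount of auxiliary storage is used; nothing grows with n.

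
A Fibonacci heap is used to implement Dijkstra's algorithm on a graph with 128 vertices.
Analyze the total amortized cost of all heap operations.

Dijkstra performs 128 insert, 128 extract-min, and at most E decrease-key operations. With Fibonacci heap: insert O(1) amortized, extract-min O(log n) amortized, decrease-key O(1) amortized. Total with n = 128: O(n * 1 + n * log n + E * 1) = O(n log n + E).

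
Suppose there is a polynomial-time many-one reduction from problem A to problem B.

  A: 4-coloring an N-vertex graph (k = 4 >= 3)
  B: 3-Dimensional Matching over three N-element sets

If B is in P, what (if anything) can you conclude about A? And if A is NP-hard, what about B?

A poly-time reduction A <=_p B means any A-instance can be transformed to a B-instance in poly time.
If B is in P: compose the reduction with B's poly-time algorithm to solve A in poly time, so A is in P.
If A is NP-hard: every NP problem reduces to A, which reduces to B; composing reductions, every NP problem reduces to B, so B is NP-hard.
(Here in fact A is NP-complete and B is NP-complete.)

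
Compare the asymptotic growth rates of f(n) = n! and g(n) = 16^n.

f(n) = n! grows faster: n!/16^n -> infinity by Stirling.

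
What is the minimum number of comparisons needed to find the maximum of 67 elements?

Finding the maximum requires 66 comparisons. Each comparison eliminates exactly one candidate. With 67 candidates, we need 66 eliminations.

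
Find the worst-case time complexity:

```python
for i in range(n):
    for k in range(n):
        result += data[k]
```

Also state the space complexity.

Time complexity: O(n^2).
Space complexity: O(1).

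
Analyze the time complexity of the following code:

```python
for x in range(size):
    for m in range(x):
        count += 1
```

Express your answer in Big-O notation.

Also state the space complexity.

Time complexity: O(n^2).
Space complexity: O(1).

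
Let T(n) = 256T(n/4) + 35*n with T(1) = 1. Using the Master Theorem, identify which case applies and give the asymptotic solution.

a=256, b=4, f(n)=35*n.
log_4(256) = 4 > 1.
Since f(n) = O(n^1) is polynomially smaller than n^4, Case 1 applies.
T(n) = Theta(n^4).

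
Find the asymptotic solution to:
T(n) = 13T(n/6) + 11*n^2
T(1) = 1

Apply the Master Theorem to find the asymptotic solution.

a=13, b=6, f(n)=11*n^2. log_6(13) = 1.432 < 2. Case 3: T(n) = O(n^2).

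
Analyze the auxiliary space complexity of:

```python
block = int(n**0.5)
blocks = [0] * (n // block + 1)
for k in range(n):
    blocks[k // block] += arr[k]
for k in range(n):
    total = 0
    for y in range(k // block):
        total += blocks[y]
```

Space complexity: O(sqrt(n)).
Storage scales with sqrt(n).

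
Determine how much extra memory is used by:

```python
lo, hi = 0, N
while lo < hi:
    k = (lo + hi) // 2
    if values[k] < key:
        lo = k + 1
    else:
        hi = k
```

Space complexity: O(1).
Only a constant amount of auxiliary storage is used; nothing grows with n.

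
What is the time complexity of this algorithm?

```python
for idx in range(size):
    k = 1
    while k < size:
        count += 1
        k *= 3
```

Time complexity: O(n log n).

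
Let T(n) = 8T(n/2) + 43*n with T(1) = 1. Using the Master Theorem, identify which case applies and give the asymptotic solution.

a=8, b=2, f(n)=43*n.
log_2(8) = 3 > 1.
Since f(n) = O(n^1) is polynomially smaller than n^3, Case 1 applies.
T(n) = Theta(n^3).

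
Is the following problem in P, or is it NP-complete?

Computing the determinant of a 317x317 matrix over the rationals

This problem is in P: Gaussian elimination runs in O(n^3).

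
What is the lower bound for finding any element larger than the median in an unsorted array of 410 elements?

To find an element larger than the median of 410 elements, we must see Omega(n) elements. Without seeing enough elements, an adversary can make any unseen element the median.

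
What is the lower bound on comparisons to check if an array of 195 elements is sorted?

To verify 195 elements are sorted, we must compare each consecutive pair. Skipping any pair allows an adversary to swap them. Therefore 194 comparisons are necessary and sufficient.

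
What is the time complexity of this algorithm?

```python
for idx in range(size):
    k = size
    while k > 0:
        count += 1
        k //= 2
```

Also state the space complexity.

Time complexity: O(n log n).
Space complexity: O(1).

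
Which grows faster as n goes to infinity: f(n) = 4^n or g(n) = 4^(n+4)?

f(n) = 4^n and g(n) = 4^(n+4) are Theta of each other: 4^(n+4) = 4^4 * 4^n = Theta(4^n).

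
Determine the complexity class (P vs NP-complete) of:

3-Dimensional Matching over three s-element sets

This problem is NP-complete: one of Karp's 21 NP-complete problems.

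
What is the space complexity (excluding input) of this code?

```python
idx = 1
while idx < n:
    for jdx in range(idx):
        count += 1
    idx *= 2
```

Space complexity: O(1).
Only a constant amount of auxiliary storage is used; nothing grows with n.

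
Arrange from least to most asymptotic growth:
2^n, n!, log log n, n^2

Ordered by growth rate: log log n < n^2 < 2^n < n!.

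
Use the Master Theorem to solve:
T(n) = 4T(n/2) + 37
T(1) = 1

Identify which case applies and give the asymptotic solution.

a=4, b=2, f(n)=37.
log_2(4) = 2 > 0.
Since f(n) = O(n^0) is polynomially smaller than n^2, Case 1 applies.
T(n) = Theta(n^2).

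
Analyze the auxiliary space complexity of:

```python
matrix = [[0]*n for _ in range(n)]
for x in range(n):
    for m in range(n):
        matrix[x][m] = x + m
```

Space complexity: O(n^2).
A 2D structure of size n x n is allocated.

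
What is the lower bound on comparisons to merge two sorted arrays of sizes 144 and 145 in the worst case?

Adversary: with |144 - 145| <= 1 the inputs can be fully interleaved so that every adjacent pair in the merged output comes from different arrays. Then each of the 288 adjacent pairs must be directly compared, or the algorithm cannot determine their relative order. Standard merge meets this bound.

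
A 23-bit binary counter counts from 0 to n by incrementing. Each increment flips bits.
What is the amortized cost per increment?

Bit i flips every 2^i increments. Total flips over n increments: sum_{i=0}^{23} n/2^i < 2n. Amortized cost: 2n/n = O(1).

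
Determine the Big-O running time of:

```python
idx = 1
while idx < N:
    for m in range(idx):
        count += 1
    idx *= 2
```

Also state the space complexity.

Time complexity: O(n).
Space complexity: O(1).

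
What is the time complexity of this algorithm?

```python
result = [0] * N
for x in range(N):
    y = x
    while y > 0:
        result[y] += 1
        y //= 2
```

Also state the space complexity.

Time complexity: O(n log n).
Space complexity: O(n).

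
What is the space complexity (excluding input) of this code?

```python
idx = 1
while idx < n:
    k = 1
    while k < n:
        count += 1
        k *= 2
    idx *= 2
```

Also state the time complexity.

Space complexity: O(1).
Only a constant amount of auxiliary storage is used; nothing grows with n.
Time complexity: O(log^2 n).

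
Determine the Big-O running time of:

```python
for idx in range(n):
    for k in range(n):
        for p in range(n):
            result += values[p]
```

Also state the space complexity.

Time complexity: O(n^3).
Space complexity: O(1).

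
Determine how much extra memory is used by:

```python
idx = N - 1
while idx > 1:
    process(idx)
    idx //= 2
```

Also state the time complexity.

Space complexity: O(1).
Only a constant amount of auxiliary storage is used; nothing grows with n.
Time complexity: O(log n).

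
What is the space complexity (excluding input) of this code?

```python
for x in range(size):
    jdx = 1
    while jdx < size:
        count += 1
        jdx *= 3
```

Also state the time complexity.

Space complexity: O(1).
Only a constant amount of auxiliary storage is used; nothing grows with n.
Time complexity: O(n log n).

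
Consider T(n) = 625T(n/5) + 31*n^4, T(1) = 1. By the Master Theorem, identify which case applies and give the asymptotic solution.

a=625, b=5, f(n)=31*n^4.
log_5(625) = 4, so n^(log_b(a)) = n^4.
f(n) = Theta(n^4), so Case 2 applies.
T(n) = Theta(n^4 log n).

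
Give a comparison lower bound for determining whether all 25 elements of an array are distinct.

In the algebraic decision-tree model, the YES region for element distinctness on 25 elements has 25! connected components (one per ordering). Ben-Or's theorem then gives a lower bound of Omega(log(n!)) = Omega(n log n).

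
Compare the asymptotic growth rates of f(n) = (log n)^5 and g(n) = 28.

f(n) = (log n)^5 grows faster: any unbounded function dominates a constant.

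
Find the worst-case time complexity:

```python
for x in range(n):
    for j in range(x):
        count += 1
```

Time complexity: O(n^2).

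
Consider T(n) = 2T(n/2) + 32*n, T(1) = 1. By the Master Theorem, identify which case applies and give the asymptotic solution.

a=2, b=2, f(n)=32*n.
log_2(2) = 1, so n^(log_b(a)) = n.
f(n) = Theta(n), so Case 2 applies.
T(n) = Theta(n log n).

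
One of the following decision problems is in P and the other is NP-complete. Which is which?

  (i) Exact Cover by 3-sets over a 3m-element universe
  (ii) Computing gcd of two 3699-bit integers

(i) is NP-complete: one of Karp's 21 NP-complete problems.
(ii) is P: the Euclidean algorithm runs in polynomial time in the bit-length.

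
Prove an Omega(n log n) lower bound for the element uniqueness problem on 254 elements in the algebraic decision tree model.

In the algebraic decision tree model, element uniqueness on 254 elements is equivalent to determining which cell of an arrangement of C(254,2) = 32131 hyperplanes x_i = x_j contains the input point. Ben-Or's theorem shows this requires Omega(n log n).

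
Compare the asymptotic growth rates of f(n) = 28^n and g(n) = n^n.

g(n) = n^n grows faster: n^n / 28^n = (n/28)^n -> infinity once n > 28.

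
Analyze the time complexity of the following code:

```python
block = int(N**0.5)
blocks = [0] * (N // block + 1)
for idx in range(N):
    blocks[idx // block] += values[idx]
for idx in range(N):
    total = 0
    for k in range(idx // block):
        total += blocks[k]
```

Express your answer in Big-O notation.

Time complexity: O(n * sqrt(n)).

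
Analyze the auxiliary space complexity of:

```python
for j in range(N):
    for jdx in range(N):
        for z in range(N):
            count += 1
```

Space complexity: O(1).
Only a constant amount of auxiliary storage is used; nothing grows with n.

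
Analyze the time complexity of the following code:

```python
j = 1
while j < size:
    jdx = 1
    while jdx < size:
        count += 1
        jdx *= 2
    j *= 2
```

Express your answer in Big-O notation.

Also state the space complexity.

Time complexity: O(log^2 n).
Space complexity: O(1).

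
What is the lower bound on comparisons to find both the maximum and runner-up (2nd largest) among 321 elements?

Lower bound: finding the max needs 321-1 comparisons. By an adversary weight-doubling argument, the maximum element must personally win at least ceil(log_2(321)) = 9 comparisons in any correct algorithm. The 2nd largest is among those 9 direct losers, and distinguishing it requires 9-1 more comparisons. Total >= 321-1 + 9-1 = 328. A balanced tournament achieves this bound exactly.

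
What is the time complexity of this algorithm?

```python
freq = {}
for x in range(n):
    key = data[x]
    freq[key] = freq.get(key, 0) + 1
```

Time complexity: O(n).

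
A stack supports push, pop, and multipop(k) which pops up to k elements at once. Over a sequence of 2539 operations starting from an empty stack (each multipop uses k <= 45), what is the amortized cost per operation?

Each element is pushed exactly once and popped at most once (whether by pop or as part of a multipop). So the total number of individual pops over the whole sequence is at most the number of pushes, which is at most 2539. Total work <= 2 * 2539, hence O(1) amortized per operation.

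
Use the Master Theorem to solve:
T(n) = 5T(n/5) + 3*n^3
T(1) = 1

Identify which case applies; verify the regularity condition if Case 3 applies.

a=5, b=5, f(n)=3*n^3.
log_5(5) = 1 < 3.
f(n) = Omega(n^(1+epsilon)) for some epsilon > 0, so Case 3 is the candidate.
Regularity: a*f(n/b) = 5*3*(n/5)^3 = (5/125)*3*n^3 <= c*f(n) with c = 5/125 < 1. Satisfied.
Case 3: T(n) = Theta(n^3).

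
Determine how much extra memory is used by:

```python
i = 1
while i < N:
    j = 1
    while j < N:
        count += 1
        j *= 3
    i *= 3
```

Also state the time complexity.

Space complexity: O(1).
Only a constant amount of auxiliary storage is used; nothing grows with n.
Time complexity: O(log^2 n).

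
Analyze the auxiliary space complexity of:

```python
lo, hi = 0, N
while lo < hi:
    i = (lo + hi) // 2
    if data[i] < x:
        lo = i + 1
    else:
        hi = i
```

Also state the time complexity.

Space complexity: O(1).
Only a constant amount of auxiliary storage is used; nothing grows with n.
Time complexity: O(log n).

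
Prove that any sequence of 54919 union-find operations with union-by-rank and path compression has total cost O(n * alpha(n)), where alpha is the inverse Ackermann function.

Using Tarjan's analysis with rank-based potential function. Union-by-rank keeps tree height O(log n). Path compression flattens paths during find. For n = 54919 operations, total cost is O(n * alpha(n)), effectively O(n) since alpha grows incredibly slowly.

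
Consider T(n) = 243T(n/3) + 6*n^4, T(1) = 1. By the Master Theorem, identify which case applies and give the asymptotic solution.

a=243, b=3, f(n)=6*n^4.
log_3(243) = 5 > 4.
Since f(n) = O(n^4) is polynomially smaller than n^5, Case 1 applies.
T(n) = Theta(n^5).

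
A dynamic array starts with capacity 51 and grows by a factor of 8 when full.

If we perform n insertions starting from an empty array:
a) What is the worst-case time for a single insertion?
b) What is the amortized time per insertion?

(a) Worst-case single insertion: O(n) -- when the array is full at capacity c, the resize copies all c elements, and c can be Theta(n).
(b) Resizes happen at sizes 51, 408, 3264, ... Total copy cost for n insertions: 51 + 408 + ... = O(n) (geometric series with ratio 1/8). Amortized cost per insertion: O(n)/n = O(1).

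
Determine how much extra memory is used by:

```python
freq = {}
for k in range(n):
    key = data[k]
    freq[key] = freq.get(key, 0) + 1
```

Space complexity: O(n).
Auxiliary storage grows linearly with the input size n in the worst case.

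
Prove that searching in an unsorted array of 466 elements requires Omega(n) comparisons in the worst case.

An adversary can always place the target in the last position checked. Until all 466 positions are examined, the target might be in any unchecked position. Therefore 466 comparisons are necessary.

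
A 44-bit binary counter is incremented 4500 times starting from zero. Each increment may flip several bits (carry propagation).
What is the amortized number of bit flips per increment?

Bit i flips on every 2^i-th increment, so over 4500 increments bit i flips floor(4500/2^i) times. Summing over i: total flips < 2 * 4500. Amortized: < 2 = O(1) per increment.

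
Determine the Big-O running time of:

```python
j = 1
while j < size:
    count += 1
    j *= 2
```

Time complexity: O(log n).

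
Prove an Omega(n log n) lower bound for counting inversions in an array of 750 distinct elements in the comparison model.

Decision-tree argument: at any leaf, the comparisons made (with transitivity) must totally order all 750 elements -- otherwise some pair (i,j) is unordered, and an adversary can present two inputs agreeing on every comparison made but with that pair flipped, changing the inversion count by 1, so the leaf's output is wrong on one of them. Hence the tree has >= 750! leaves and height >= log_2(750!) = Omega(n log n). Modified merge sort achieves O(n log n).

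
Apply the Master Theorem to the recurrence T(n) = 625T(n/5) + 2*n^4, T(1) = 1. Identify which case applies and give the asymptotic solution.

a=625, b=5, f(n)=2*n^4.
log_5(625) = 4, so n^(log_b(a)) = n^4.
f(n) = Theta(n^4), so Case 2 applies.
T(n) = Theta(n^4 log n).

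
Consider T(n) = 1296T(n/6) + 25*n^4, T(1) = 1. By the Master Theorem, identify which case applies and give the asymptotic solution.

a=1296, b=6, f(n)=25*n^4.
log_6(1296) = 4, so n^(log_b(a)) = n^4.
f(n) = Theta(n^4), so Case 2 applies.
T(n) = Theta(n^4 log n).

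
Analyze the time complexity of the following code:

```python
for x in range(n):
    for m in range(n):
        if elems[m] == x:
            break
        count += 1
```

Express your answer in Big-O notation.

Time complexity: O(n^2).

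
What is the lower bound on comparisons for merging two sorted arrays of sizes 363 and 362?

Adversary argument: with sizes 363 and 362 (differing by at most 1), interleave the two arrays so that every consecutive pair in the output comes from different inputs. Then each of the 724 adjacent output pairs must be directly compared, or the algorithm cannot determine their relative order. So 724 comparisons are necessary; standard merge achieves this.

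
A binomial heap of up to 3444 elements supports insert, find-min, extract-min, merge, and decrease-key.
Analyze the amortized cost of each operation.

A binomial heap with n <= 3444 elements has at most floor(log_2 3444) + 1 = 12 trees. Using potential Phi = number of trees: Insert adds one tree, but cascading merges reduce count -- amortized O(1). Find-min reads the cached minimum pointer: O(1). Extract-min creates O(log n) new trees: O(log n). Merge combines tree lists: O(log n). Decrease-key sifts the element up its tree of height <= log n: O(log n).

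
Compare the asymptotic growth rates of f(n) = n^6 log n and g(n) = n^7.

g(n) = n^7 grows faster: n^7 / (n^6 log n) = n/log n -> infinity.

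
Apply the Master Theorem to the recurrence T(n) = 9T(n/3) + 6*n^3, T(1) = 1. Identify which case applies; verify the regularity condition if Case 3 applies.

a=9, b=3, f(n)=6*n^3.
log_3(9) = 2 < 3.
f(n) = Omega(n^(2+epsilon)) for some epsilon > 0, so Case 3 is the candidate.
Regularity: a*f(n/b) = 9*6*(n/3)^3 = (9/27)*6*n^3 <= c*f(n) with c = 9/27 < 1. Satisfied.
Case 3: T(n) = Theta(n^3).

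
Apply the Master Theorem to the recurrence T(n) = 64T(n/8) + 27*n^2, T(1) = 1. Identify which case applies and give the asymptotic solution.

a=64, b=8, f(n)=27*n^2.
log_8(64) = 2, so n^(log_b(a)) = n^2.
f(n) = Theta(n^2), so Case 2 applies.
T(n) = Theta(n^2 log n).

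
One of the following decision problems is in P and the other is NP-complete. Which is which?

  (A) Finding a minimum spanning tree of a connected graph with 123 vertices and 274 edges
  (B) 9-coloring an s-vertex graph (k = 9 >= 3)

(A) is P: Kruskal's / Prim's algorithms run in polynomial time.
(B) is NP-complete: graph k-coloring for k>=3 is NP-complete by reduction from 3-SAT.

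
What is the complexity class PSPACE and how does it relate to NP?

PSPACE is the class of problems solvable with polynomial space. NP is a subset of PSPACE (a poly-space machine can enumerate all certificates). PSPACE-complete problems include QBF (quantified Boolean formulas) and generalized games. It is unknown whether NP = PSPACE.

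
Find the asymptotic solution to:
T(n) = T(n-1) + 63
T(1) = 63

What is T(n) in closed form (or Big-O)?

Unrolling: T(n) = T(n-1) + 63 = T(n-2) + 2*63 = ... = T(1) + (n-1)*63 = 63 + (n-1)*63 = 63n.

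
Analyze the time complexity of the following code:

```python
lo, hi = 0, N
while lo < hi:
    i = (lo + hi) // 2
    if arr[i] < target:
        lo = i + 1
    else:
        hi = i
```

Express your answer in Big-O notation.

Time complexity: O(log n).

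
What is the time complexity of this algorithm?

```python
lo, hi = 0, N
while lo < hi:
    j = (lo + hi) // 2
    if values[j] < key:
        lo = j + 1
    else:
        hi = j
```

Time complexity: O(log n).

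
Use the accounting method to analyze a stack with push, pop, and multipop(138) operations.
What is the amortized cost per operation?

Assign 2 credits per push (1 for the push, 1 saved for a future pop). Each pop or element popped by multipop(138) uses 1 saved credit. Total credits never go negative, so amortized cost is O(1).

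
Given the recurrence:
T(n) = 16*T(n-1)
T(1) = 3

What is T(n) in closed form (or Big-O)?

Each step multiplies by 16. T(n) = T(1)*16^(n-1) = 3*16^(n-1).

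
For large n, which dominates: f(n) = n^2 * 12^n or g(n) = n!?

g(n) = n! grows faster: by Stirling n! ~ (n/e)^n sqrt(2*pi*n); (n/e)^n eventually dominates n^2 * 12^n.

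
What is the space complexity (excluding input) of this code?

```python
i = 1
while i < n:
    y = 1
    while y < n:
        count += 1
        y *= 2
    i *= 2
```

Space complexity: O(1).
Only a constant amount of auxiliary storage is used; nothing grows with n.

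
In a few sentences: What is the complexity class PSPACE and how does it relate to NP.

PSPACE is the class of problems solvable with polynomial space. NP is a subset of PSPACE (a poly-space machine can enumerate all certificates). PSPACE-complete problems include QBF (quantified Boolean formulas) and generalized games. It is unknown whether NP = PSPACE.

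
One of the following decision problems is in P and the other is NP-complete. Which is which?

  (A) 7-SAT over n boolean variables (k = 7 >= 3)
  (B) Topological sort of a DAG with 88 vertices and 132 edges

(A) is NP-complete: 3-SAT is NP-complete (Cook-Levin); k-SAT for k>=3 reduces from 3-SAT.
(B) is P: DFS-based topological sort runs in O(V+E).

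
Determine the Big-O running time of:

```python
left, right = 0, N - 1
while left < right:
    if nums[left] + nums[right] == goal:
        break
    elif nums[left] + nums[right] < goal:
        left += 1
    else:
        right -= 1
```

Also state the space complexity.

Time complexity: O(n).
Space complexity: O(1).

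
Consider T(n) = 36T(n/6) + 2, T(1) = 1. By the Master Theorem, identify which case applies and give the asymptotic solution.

a=36, b=6, f(n)=2.
log_6(36) = 2 > 0.
Since f(n) = O(n^0) is polynomially smaller than n^2, Case 1 applies.
T(n) = Theta(n^2).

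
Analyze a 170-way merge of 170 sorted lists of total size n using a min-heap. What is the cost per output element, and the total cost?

Maintain a min-heap of size 170 holding the current head of each list. Each output step does one extract-min (O(log 170)) and one insert of that list's next element (O(log 170)). Each of the n elements passes through the heap exactly once, so the total cost is O(n log 170), i.e. O(log 170) per output element.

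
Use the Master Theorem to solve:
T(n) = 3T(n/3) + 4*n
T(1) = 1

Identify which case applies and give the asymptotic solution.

a=3, b=3, f(n)=4*n.
log_3(3) = 1, so n^(log_b(a)) = n.
f(n) = Theta(n), so Case 2 applies.
T(n) = Theta(n log n).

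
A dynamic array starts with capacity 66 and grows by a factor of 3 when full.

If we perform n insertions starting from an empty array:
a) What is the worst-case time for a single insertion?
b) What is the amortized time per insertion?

(a) Worst-case single insertion: O(n) -- when the array is full at capacity c, the resize copies all c elements, and c can be Theta(n).
(b) Resizes happen at sizes 66, 198, 594, ... Total copy cost for n insertions: 66 + 198 + ... = O(n) (geometric series with ratio 1/3). Amortized cost per insertion: O(n)/n = O(1).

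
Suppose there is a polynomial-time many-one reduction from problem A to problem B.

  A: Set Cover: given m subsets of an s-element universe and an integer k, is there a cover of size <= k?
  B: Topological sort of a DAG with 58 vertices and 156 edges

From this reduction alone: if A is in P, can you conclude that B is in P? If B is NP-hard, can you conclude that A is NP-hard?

A poly-time reduction A <=_p B transfers tractability DOWN (B easy => A easy) and hardness UP (A hard => B hard), not the reverse.
From A in P, the reduction alone does NOT give B in P: any problem in P trivially reduces to SAT, yet SAT is not known to be in P.
From B NP-hard, the reduction alone does NOT give A NP-hard: again, easy problems reduce to hard ones.
(Here in fact A is NP-complete and B is in P, so no such reduction is known -- its existence would imply P = NP; the analysis concerns only what the assumed reduction would or would not let you conclude.)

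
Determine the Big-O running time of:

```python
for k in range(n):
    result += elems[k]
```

Time complexity: O(n).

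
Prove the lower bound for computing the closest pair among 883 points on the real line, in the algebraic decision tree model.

Reduction from element distinctness: given 883 reals, the closest-pair distance is 0 iff two are equal. Element distinctness has an Omega(n log n) lower bound in the algebraic decision tree model (Ben-Or). Therefore closest pair on a line also requires Omega(n log n). Sorting then a linear scan achieves this.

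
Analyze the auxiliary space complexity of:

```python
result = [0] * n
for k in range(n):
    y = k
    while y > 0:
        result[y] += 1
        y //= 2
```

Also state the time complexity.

Space complexity: O(n).
Auxiliary storage grows linearly with the input size n in the worst case.
Time complexity: O(n log n).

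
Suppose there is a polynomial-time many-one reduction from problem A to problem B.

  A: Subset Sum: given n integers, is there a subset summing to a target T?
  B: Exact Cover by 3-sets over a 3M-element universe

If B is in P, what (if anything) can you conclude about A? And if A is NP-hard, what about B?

A poly-time reduction A <=_p B means any A-instance can be transformed to a B-instance in poly time.
If B is in P: compose the reduction with B's poly-time algorithm to solve A in poly time, so A is in P.
If A is NP-hard: every NP problem reduces to A, which reduces to B; composing reductions, every NP problem reduces to B, so B is NP-hard.
(Here in fact A is NP-complete and B is NP-complete.)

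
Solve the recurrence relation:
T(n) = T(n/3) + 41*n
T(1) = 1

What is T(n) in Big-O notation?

Geometric series: 41*n*(1 + 1/3 + 1/3^2 + ...) = O(n). T(n) = O(n).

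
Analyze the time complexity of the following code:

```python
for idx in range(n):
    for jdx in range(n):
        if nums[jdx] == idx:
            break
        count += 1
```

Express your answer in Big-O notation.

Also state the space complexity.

Time complexity: O(n^2).
Space complexity: O(1).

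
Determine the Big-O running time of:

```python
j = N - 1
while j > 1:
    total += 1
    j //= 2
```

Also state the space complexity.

Time complexity: O(log n).
Space complexity: O(1).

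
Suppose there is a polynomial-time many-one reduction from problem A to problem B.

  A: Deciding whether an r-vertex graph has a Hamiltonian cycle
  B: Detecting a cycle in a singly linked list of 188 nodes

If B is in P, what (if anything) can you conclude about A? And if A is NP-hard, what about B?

A poly-time reduction A <=_p B means any A-instance can be transformed to a B-instance in poly time.
If B is in P: compose the reduction with B's poly-time algorithm to solve A in poly time, so A is in P.
If A is NP-hard: every NP problem reduces to A, which reduces to B; composing reductions, every NP problem reduces to B, so B is NP-hard.
(Here in fact A is NP-complete and B is in P, so no such reduction is known -- its existence would imply P = NP; the analysis concerns only what the assumed reduction would or would not let you conclude.)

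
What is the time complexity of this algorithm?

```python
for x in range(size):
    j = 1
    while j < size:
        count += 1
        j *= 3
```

Time complexity: O(n log n).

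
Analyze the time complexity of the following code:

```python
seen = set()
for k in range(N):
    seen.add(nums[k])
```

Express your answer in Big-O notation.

Time complexity: O(n).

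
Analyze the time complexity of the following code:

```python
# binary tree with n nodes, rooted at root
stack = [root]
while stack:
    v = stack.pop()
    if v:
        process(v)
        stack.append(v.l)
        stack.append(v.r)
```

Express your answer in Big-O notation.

Time complexity: O(n).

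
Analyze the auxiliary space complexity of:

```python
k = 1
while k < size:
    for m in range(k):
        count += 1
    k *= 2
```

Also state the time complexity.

Space complexity: O(1).
Only a constant amount of auxiliary storage is used; nothing grows with n.
Time complexity: O(n).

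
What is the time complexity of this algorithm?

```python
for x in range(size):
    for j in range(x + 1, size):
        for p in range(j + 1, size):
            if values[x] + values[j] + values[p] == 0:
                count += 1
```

Time complexity: O(n^3).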